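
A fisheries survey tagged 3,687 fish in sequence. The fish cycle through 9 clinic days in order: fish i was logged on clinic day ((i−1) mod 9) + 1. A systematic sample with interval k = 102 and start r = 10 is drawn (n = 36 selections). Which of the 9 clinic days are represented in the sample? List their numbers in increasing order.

Consecutive selections differ by k = 102, so their clinic day numbers differ by 102 mod 9 = 3.
gcd(102, 9) = 3, so the sample visits 9/3 = 3 distinct residues mod 9.
Start 10 is clinic day 1; the clinic days hit are 1, 4, 7.

1, 4, 7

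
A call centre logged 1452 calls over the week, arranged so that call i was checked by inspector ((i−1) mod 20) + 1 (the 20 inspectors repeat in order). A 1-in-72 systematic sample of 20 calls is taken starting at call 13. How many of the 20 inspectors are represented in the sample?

5

Consecutive selections differ by k = 72, so their inspector numbers differ by 72 mod 20 = 12.
gcd(72, 20) = 4, so the sample visits 20/4 = 5 distinct residues mod 20.
Start 13 is inspector 13; the inspectors hit are 1, 5, 9, 13, 17.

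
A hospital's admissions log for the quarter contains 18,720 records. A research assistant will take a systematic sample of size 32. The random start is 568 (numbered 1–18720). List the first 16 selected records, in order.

k = N/n = 18720/32 = 585
record 1: 568
record 2: 568 + 585 = 1153
record 3: 1153 + 585 = 1738
record 4: 1738 + 585 = 2323
record 5: 2323 + 585 = 2908
record 6: 2908 + 585 = 3493
record 7: 3493 + 585 = 4078
record 8: 4078 + 585 = 4663
record 9: 4663 + 585 = 5248
record 10: 5248 + 585 = 5833
record 11: 5833 + 585 = 6418
record 12: 6418 + 585 = 7003
record 13: 7003 + 585 = 7588
record 14: 7588 + 585 = 8173
record 15: 8173 + 585 = 8758
record 16: 8758 + 585 = 9343

568, 1153, 1738, 2323, 2908, 3493, 4078, 4663, 5248, 5833, 6418, 7003, 7588, 8173, 8758, 9343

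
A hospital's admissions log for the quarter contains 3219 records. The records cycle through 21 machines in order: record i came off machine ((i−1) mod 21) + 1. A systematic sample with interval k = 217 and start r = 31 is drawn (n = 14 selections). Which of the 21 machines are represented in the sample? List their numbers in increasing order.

Consecutive selections differ by k = 217, so their machine numbers differ by 217 mod 21 = 7.
gcd(217, 21) = 7, so the sample visits 21/7 = 3 distinct residues mod 21.
Start 31 is machine 10; the machines hit are 3, 10, 17.

3, 10, 17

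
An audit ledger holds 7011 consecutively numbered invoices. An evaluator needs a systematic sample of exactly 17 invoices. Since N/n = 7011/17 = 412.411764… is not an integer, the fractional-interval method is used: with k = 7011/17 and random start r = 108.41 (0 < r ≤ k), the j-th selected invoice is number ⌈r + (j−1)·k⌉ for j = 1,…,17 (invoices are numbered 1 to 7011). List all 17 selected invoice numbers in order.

j=1: r + 0k = 108.41 → ⌈·⌉ = 109
j=2: r + 1k = 520.821764… → ⌈·⌉ = 521
j=3: r + 2k = 933.233529… → ⌈·⌉ = 934
j=4: r + 3k = 1345.645294… → ⌈·⌉ = 1346
j=5: r + 4k = 1758.057058… → ⌈·⌉ = 1759
j=6: r + 5k = 2170.468823… → ⌈·⌉ = 2171
j=7: r + 6k = 2582.880588… → ⌈·⌉ = 2583
j=8: r + 7k = 2995.292352… → ⌈·⌉ = 2996
j=9: r + 8k = 3407.704117… → ⌈·⌉ = 3408
j=10: r + 9k = 3820.115882… → ⌈·⌉ = 3821
j=11: r + 10k = 4232.527647… → ⌈·⌉ = 4233
j=12: r + 11k = 4644.939411… → ⌈·⌉ = 4645
j=13: r + 12k = 5057.351176… → ⌈·⌉ = 5058
j=14: r + 13k = 5469.762941… → ⌈·⌉ = 5470
j=15: r + 14k = 5882.174705… → ⌈·⌉ = 5883
j=16: r + 15k = 6294.586470… → ⌈·⌉ = 6295
j=17: r + 16k = 6706.998235… → ⌈·⌉ = 6707

109, 521, 934, 1346, 1759, 2171, 2583, 2996, 3408, 3821, 4233, 4645, 5058, 5470, 5883, 6295, 6707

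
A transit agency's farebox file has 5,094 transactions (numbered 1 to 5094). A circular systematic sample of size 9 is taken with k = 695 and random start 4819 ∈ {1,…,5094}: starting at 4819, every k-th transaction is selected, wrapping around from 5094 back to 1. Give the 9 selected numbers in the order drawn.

4819, 420, 1115, 1810, 2505, 3200, 3895, 4590, 191

Selection 1: 4819
Selection 2: 4819 + 695 = 5514 → 5514 − 5094 = 420
Selection 3: 420 + 695 = 1115
Selection 4: 1115 + 695 = 1810
Selection 5: 1810 + 695 = 2505
Selection 6: 2505 + 695 = 3200
Selection 7: 3200 + 695 = 3895
Selection 8: 3895 + 695 = 4590
Selection 9: 4590 + 695 = 5285 → 5285 − 5094 = 191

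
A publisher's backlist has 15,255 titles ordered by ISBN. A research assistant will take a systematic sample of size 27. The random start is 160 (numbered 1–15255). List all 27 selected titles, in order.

k = N/n = 15255/27 = 565
title 1: 160
title 2: 160 + 565 = 725
title 3: 725 + 565 = 1290
title 4: 1290 + 565 = 1855
title 5: 1855 + 565 = 2420
title 6: 2420 + 565 = 2985
title 7: 2985 + 565 = 3550
title 8: 3550 + 565 = 4115
title 9: 4115 + 565 = 4680
title 10: 4680 + 565 = 5245
title 11: 5245 + 565 = 5810
title 12: 5810 + 565 = 6375
title 13: 6375 + 565 = 6940
title 14: 6940 + 565 = 7505
title 15: 7505 + 565 = 8070
title 16: 8070 + 565 = 8635
title 17: 8635 + 565 = 9200
title 18: 9200 + 565 = 9765
title 19: 9765 + 565 = 10330
title 20: 10330 + 565 = 10895
title 21: 10895 + 565 = 11460
title 22: 11460 + 565 = 12025
title 23: 12025 + 565 = 12590
title 24: 12590 + 565 = 13155
title 25: 13155 + 565 = 13720
title 26: 13720 + 565 = 14285
title 27: 14285 + 565 = 14850

160, 725, 1290, 1855, 2420, 2985, 3550, 4115, 4680, 5245, 5810, 6375, 6940, 7505, 8070, 8635, 9200, 9765, 10330, 10895, 11460, 12025, 12590, 13155, 13720, 14285, 14850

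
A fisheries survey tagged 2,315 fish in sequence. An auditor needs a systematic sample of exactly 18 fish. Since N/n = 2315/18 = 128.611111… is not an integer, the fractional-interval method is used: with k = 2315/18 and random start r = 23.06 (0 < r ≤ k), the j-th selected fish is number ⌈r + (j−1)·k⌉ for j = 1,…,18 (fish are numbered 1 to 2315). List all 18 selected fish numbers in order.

j=1: r + 0k = 23.06 → ⌈·⌉ = 24
j=2: r + 1k = 151.671111… → ⌈·⌉ = 152
j=3: r + 2k = 280.282222… → ⌈·⌉ = 281
j=4: r + 3k = 408.893333… → ⌈·⌉ = 409
j=5: r + 4k = 537.504444… → ⌈·⌉ = 538
j=6: r + 5k = 666.115555… → ⌈·⌉ = 667
j=7: r + 6k = 794.726666… → ⌈·⌉ = 795
j=8: r + 7k = 923.337777… → ⌈·⌉ = 924
j=9: r + 8k = 1051.948888… → ⌈·⌉ = 1052
j=10: r + 9k = 1180.56 → ⌈·⌉ = 1181
j=11: r + 10k = 1309.171111… → ⌈·⌉ = 1310
j=12: r + 11k = 1437.782222… → ⌈·⌉ = 1438
j=13: r + 12k = 1566.393333… → ⌈·⌉ = 1567
j=14: r + 13k = 1695.004444… → ⌈·⌉ = 1696
j=15: r + 14k = 1823.615555… → ⌈·⌉ = 1824
j=16: r + 15k = 1952.226666… → ⌈·⌉ = 1953
j=17: r + 16k = 2080.837777… → ⌈·⌉ = 2081
j=18: r + 17k = 2209.448888… → ⌈·⌉ = 2210

24, 152, 281, 409, 538, 667, 795, 924, 1052, 1181, 1310, 1438, 1567, 1696, 1824, 1953, 2081, 2210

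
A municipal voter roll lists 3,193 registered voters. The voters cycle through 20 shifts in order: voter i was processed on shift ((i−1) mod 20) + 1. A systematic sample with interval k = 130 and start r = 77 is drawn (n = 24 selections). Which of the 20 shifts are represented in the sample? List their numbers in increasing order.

7, 17

Consecutive selections differ by k = 130, so their shift numbers differ by 130 mod 20 = 10.
gcd(130, 20) = 10, so the sample visits 20/10 = 2 distinct residues mod 20.
Start 77 is shift 17; the shifts hit are 7, 17.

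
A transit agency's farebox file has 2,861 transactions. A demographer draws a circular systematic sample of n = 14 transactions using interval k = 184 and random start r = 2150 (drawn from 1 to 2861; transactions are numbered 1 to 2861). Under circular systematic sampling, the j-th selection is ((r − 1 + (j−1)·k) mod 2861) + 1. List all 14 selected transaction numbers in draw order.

2150, 2334, 2518, 2702, 25, 209, 393, 577, 761, 945, 1129, 1313, 1497, 1681

Selection 1: 2150
Selection 2: 2150 + 184 = 2334
Selection 3: 2334 + 184 = 2518
Selection 4: 2518 + 184 = 2702
Selection 5: 2702 + 184 = 2886 → 2886 − 2861 = 25
Selection 6: 25 + 184 = 209
Selection 7: 209 + 184 = 393
Selection 8: 393 + 184 = 577
Selection 9: 577 + 184 = 761
Selection 10: 761 + 184 = 945
Selection 11: 945 + 184 = 1129
Selection 12: 1129 + 184 = 1313
Selection 13: 1313 + 184 = 1497
Selection 14: 1497 + 184 = 1681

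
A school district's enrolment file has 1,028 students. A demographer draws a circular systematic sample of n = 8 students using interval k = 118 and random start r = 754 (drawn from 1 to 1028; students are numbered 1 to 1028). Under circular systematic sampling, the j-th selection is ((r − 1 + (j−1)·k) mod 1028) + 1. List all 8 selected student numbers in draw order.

754, 872, 990, 80, 198, 316, 434, 552

Selection 1: 754
Selection 2: 754 + 118 = 872
Selection 3: 872 + 118 = 990
Selection 4: 990 + 118 = 1108 → 1108 − 1028 = 80
Selection 5: 80 + 118 = 198
Selection 6: 198 + 118 = 316
Selection 7: 316 + 118 = 434
Selection 8: 434 + 118 = 552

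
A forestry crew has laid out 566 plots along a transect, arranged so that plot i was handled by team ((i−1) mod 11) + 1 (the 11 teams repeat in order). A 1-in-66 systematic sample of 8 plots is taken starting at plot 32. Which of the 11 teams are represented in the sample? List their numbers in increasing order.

Consecutive selections differ by k = 66, so their team numbers differ by 66 mod 11 = 0.
gcd(66, 11) = 11, so the sample visits 11/11 = 1 distinct residues mod 11.
Start 32 is team 10; the teams hit are 10.

10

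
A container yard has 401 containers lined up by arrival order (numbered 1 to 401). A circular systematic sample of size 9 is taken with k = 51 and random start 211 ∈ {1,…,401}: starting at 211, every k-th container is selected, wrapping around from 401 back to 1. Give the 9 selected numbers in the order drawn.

Selection 1: 211
Selection 2: 211 + 51 = 262
Selection 3: 262 + 51 = 313
Selection 4: 313 + 51 = 364
Selection 5: 364 + 51 = 415 → 415 − 401 = 14
Selection 6: 14 + 51 = 65
Selection 7: 65 + 51 = 116
Selection 8: 116 + 51 = 167
Selection 9: 167 + 51 = 218

211, 262, 313, 364, 14, 65, 116, 167, 218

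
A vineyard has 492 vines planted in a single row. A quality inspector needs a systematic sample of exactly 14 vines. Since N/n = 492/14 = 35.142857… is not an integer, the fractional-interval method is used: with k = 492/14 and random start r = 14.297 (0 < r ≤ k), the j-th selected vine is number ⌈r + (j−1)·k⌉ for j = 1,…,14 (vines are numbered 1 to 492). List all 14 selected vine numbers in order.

15, 50, 85, 120, 155, 191, 226, 261, 296, 331, 366, 401, 437, 472

j=1: r + 0k = 14.297 → ⌈·⌉ = 15
j=2: r + 1k = 49.439857… → ⌈·⌉ = 50
j=3: r + 2k = 84.582714… → ⌈·⌉ = 85
j=4: r + 3k = 119.725571… → ⌈·⌉ = 120
j=5: r + 4k = 154.868428… → ⌈·⌉ = 155
j=6: r + 5k = 190.011285… → ⌈·⌉ = 191
j=7: r + 6k = 225.154142… → ⌈·⌉ = 226
j=8: r + 7k = 260.297 → ⌈·⌉ = 261
j=9: r + 8k = 295.439857… → ⌈·⌉ = 296
j=10: r + 9k = 330.582714… → ⌈·⌉ = 331
j=11: r + 10k = 365.725571… → ⌈·⌉ = 366
j=12: r + 11k = 400.868428… → ⌈·⌉ = 401
j=13: r + 12k = 436.011285… → ⌈·⌉ = 437
j=14: r + 13k = 471.154142… → ⌈·⌉ = 472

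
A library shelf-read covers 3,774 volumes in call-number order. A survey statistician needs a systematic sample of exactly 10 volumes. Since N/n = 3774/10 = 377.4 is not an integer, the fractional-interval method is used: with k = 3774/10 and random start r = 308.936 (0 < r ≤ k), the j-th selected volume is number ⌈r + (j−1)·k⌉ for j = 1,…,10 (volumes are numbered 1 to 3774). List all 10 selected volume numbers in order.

309, 687, 1064, 1442, 1819, 2196, 2574, 2951, 3329, 3706

j=1: r + 0k = 308.936 → ⌈·⌉ = 309
j=2: r + 1k = 686.336 → ⌈·⌉ = 687
j=3: r + 2k = 1063.736 → ⌈·⌉ = 1064
j=4: r + 3k = 1441.136 → ⌈·⌉ = 1442
j=5: r + 4k = 1818.536 → ⌈·⌉ = 1819
j=6: r + 5k = 2195.936 → ⌈·⌉ = 2196
j=7: r + 6k = 2573.336 → ⌈·⌉ = 2574
j=8: r + 7k = 2950.736 → ⌈·⌉ = 2951
j=9: r + 8k = 3328.136 → ⌈·⌉ = 3329
j=10: r + 9k = 3705.536 → ⌈·⌉ = 3706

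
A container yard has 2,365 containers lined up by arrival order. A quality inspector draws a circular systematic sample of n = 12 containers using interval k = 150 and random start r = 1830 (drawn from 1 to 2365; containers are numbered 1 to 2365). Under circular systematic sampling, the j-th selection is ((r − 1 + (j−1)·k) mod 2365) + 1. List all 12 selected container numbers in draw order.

1830, 1980, 2130, 2280, 65, 215, 365, 515, 665, 815, 965, 1115

Selection 1: 1830
Selection 2: 1830 + 150 = 1980
Selection 3: 1980 + 150 = 2130
Selection 4: 2130 + 150 = 2280
Selection 5: 2280 + 150 = 2430 → 2430 − 2365 = 65
Selection 6: 65 + 150 = 215
Selection 7: 215 + 150 = 365
Selection 8: 365 + 150 = 515
Selection 9: 515 + 150 = 665
Selection 10: 665 + 150 = 815
Selection 11: 815 + 150 = 965
Selection 12: 965 + 150 = 1115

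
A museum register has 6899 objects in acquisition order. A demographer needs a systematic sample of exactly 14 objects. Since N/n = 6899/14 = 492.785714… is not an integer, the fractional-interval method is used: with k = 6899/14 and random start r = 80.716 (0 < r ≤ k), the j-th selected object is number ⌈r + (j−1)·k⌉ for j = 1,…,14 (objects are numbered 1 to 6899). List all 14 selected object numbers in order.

81, 574, 1067, 1560, 2052, 2545, 3038, 3531, 4024, 4516, 5009, 5502, 5995, 6487

j=1: r + 0k = 80.716 → ⌈·⌉ = 81
j=2: r + 1k = 573.501714… → ⌈·⌉ = 574
j=3: r + 2k = 1066.287428… → ⌈·⌉ = 1067
j=4: r + 3k = 1559.073142… → ⌈·⌉ = 1560
j=5: r + 4k = 2051.858857… → ⌈·⌉ = 2052
j=6: r + 5k = 2544.644571… → ⌈·⌉ = 2545
j=7: r + 6k = 3037.430285… → ⌈·⌉ = 3038
j=8: r + 7k = 3530.216 → ⌈·⌉ = 3531
j=9: r + 8k = 4023.001714… → ⌈·⌉ = 4024
j=10: r + 9k = 4515.787428… → ⌈·⌉ = 4516
j=11: r + 10k = 5008.573142… → ⌈·⌉ = 5009
j=12: r + 11k = 5501.358857… → ⌈·⌉ = 5502
j=13: r + 12k = 5994.144571… → ⌈·⌉ = 5995
j=14: r + 13k = 6486.930285… → ⌈·⌉ = 6487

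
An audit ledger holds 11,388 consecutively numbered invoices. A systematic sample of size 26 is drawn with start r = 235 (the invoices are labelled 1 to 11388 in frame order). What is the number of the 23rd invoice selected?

9871

k = 11388/26 = 438
23rd selection = r + (23−1)·k = 235 + 22×438 = 235 + 9636 = 9871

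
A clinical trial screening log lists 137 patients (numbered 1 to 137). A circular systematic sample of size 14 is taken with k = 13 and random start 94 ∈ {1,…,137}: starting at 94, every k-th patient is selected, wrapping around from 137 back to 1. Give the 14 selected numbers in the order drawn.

94, 107, 120, 133, 9, 22, 35, 48, 61, 74, 87, 100, 113, 126

Selection 1: 94
Selection 2: 94 + 13 = 107
Selection 3: 107 + 13 = 120
Selection 4: 120 + 13 = 133
Selection 5: 133 + 13 = 146 → 146 − 137 = 9
Selection 6: 9 + 13 = 22
Selection 7: 22 + 13 = 35
Selection 8: 35 + 13 = 48
Selection 9: 48 + 13 = 61
Selection 10: 61 + 13 = 74
Selection 11: 74 + 13 = 87
Selection 12: 87 + 13 = 100
Selection 13: 100 + 13 = 113
Selection 14: 113 + 13 = 126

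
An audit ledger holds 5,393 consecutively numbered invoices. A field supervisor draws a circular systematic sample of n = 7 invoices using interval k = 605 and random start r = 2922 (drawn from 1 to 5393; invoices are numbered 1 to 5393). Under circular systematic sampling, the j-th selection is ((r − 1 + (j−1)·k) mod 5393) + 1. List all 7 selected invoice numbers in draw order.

Selection 1: 2922
Selection 2: 2922 + 605 = 3527
Selection 3: 3527 + 605 = 4132
Selection 4: 4132 + 605 = 4737
Selection 5: 4737 + 605 = 5342
Selection 6: 5342 + 605 = 5947 → 5947 − 5393 = 554
Selection 7: 554 + 605 = 1159

2922, 3527, 4132, 4737, 5342, 554, 1159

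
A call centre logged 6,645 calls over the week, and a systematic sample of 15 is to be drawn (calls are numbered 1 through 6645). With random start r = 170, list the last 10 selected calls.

2385, 2828, 3271, 3714, 4157, 4600, 5043, 5486, 5929, 6372

k = N/n = 6645/15 = 443
6th selection = 170 + 5×443 = 2385
7th: 2385 + 443 = 2828
8th: 2828 + 443 = 3271
9th: 3271 + 443 = 3714
10th: 3714 + 443 = 4157
11th: 4157 + 443 = 4600
12th: 4600 + 443 = 5043
13th: 5043 + 443 = 5486
14th: 5486 + 443 = 5929
15th: 5929 + 443 = 6372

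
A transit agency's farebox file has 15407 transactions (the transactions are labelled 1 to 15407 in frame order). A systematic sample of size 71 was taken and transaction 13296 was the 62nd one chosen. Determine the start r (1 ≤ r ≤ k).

k = 15407/71 = 217
r = 13296 − (62−1)×217 = 13296 − 13237 = 59

59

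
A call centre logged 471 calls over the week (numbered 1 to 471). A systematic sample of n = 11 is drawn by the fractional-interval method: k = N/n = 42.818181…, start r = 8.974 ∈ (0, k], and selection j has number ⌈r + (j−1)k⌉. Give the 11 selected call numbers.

j=1: r + 0k = 8.974 → ⌈·⌉ = 9
j=2: r + 1k = 51.792181… → ⌈·⌉ = 52
j=3: r + 2k = 94.610363… → ⌈·⌉ = 95
j=4: r + 3k = 137.428545… → ⌈·⌉ = 138
j=5: r + 4k = 180.246727… → ⌈·⌉ = 181
j=6: r + 5k = 223.064909… → ⌈·⌉ = 224
j=7: r + 6k = 265.883090… → ⌈·⌉ = 266
j=8: r + 7k = 308.701272… → ⌈·⌉ = 309
j=9: r + 8k = 351.519454… → ⌈·⌉ = 352
j=10: r + 9k = 394.337636… → ⌈·⌉ = 395
j=11: r + 10k = 437.155818… → ⌈·⌉ = 438

9, 52, 95, 138, 181, 224, 266, 309, 352, 395, 438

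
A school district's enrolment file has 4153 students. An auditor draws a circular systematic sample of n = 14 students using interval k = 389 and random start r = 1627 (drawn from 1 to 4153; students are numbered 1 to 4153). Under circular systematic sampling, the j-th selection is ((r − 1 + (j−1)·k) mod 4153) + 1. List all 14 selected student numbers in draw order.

Selection 1: 1627
Selection 2: 1627 + 389 = 2016
Selection 3: 2016 + 389 = 2405
Selection 4: 2405 + 389 = 2794
Selection 5: 2794 + 389 = 3183
Selection 6: 3183 + 389 = 3572
Selection 7: 3572 + 389 = 3961
Selection 8: 3961 + 389 = 4350 → 4350 − 4153 = 197
Selection 9: 197 + 389 = 586
Selection 10: 586 + 389 = 975
Selection 11: 975 + 389 = 1364
Selection 12: 1364 + 389 = 1753
Selection 13: 1753 + 389 = 2142
Selection 14: 2142 + 389 = 2531

1627, 2016, 2405, 2794, 3183, 3572, 3961, 197, 586, 975, 1364, 1753, 2142, 2531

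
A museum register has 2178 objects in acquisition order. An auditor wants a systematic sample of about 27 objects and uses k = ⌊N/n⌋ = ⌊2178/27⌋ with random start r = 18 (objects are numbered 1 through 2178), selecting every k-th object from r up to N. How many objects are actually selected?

k = ⌊2178/27⌋ = 80
Achieved size = ⌊(2178 − 18)/80⌋ + 1 = ⌊2160/80⌋ + 1 = 27 + 1 = 28
(last selection: 18 + 27×80 = 2178 ≤ 2178; next would be 2258 > 2178)

28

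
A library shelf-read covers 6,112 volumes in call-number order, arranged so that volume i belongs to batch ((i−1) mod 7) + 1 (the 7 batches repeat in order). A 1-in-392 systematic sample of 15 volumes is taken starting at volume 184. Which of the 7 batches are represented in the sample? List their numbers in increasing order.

Consecutive selections differ by k = 392, so their batch numbers differ by 392 mod 7 = 0.
gcd(392, 7) = 7, so the sample visits 7/7 = 1 distinct residues mod 7.
Start 184 is batch 2; the batches hit are 2.

2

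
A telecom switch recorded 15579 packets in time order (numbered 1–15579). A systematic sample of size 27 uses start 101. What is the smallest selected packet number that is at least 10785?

11064

k = 15579/27 = 577
Steps past start: ⌈(10785 − 101)/577⌉ = ⌈10684/577⌉ = 19
Selected packet: 101 + 19×577 = 11064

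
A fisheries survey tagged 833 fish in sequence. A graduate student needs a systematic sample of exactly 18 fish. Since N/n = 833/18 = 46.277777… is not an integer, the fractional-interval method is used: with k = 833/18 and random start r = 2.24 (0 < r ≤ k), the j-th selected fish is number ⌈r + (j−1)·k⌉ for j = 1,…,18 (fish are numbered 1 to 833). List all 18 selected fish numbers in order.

3, 49, 95, 142, 188, 234, 280, 327, 373, 419, 466, 512, 558, 604, 651, 697, 743, 789

j=1: r + 0k = 2.24 → ⌈·⌉ = 3
j=2: r + 1k = 48.517777… → ⌈·⌉ = 49
j=3: r + 2k = 94.795555… → ⌈·⌉ = 95
j=4: r + 3k = 141.073333… → ⌈·⌉ = 142
j=5: r + 4k = 187.351111… → ⌈·⌉ = 188
j=6: r + 5k = 233.628888… → ⌈·⌉ = 234
j=7: r + 6k = 279.906666… → ⌈·⌉ = 280
j=8: r + 7k = 326.184444… → ⌈·⌉ = 327
j=9: r + 8k = 372.462222… → ⌈·⌉ = 373
j=10: r + 9k = 418.74 → ⌈·⌉ = 419
j=11: r + 10k = 465.017777… → ⌈·⌉ = 466
j=12: r + 11k = 511.295555… → ⌈·⌉ = 512
j=13: r + 12k = 557.573333… → ⌈·⌉ = 558
j=14: r + 13k = 603.851111… → ⌈·⌉ = 604
j=15: r + 14k = 650.128888… → ⌈·⌉ = 651
j=16: r + 15k = 696.406666… → ⌈·⌉ = 697
j=17: r + 16k = 742.684444… → ⌈·⌉ = 743
j=18: r + 17k = 788.962222… → ⌈·⌉ = 789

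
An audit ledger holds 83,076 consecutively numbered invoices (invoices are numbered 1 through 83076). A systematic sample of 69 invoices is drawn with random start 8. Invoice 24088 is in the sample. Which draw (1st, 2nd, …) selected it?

k = 83076/69 = 1204
position = (24088 − 8)/1204 + 1 = 24080/1204 + 1 = 20 + 1 = 21

21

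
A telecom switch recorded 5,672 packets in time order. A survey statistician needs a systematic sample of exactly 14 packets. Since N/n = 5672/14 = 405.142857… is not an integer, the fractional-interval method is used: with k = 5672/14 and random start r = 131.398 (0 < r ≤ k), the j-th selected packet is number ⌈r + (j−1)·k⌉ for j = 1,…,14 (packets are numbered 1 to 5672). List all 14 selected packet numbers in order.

132, 537, 942, 1347, 1752, 2158, 2563, 2968, 3373, 3778, 4183, 4588, 4994, 5399

j=1: r + 0k = 131.398 → ⌈·⌉ = 132
j=2: r + 1k = 536.540857… → ⌈·⌉ = 537
j=3: r + 2k = 941.683714… → ⌈·⌉ = 942
j=4: r + 3k = 1346.826571… → ⌈·⌉ = 1347
j=5: r + 4k = 1751.969428… → ⌈·⌉ = 1752
j=6: r + 5k = 2157.112285… → ⌈·⌉ = 2158
j=7: r + 6k = 2562.255142… → ⌈·⌉ = 2563
j=8: r + 7k = 2967.398 → ⌈·⌉ = 2968
j=9: r + 8k = 3372.540857… → ⌈·⌉ = 3373
j=10: r + 9k = 3777.683714… → ⌈·⌉ = 3778
j=11: r + 10k = 4182.826571… → ⌈·⌉ = 4183
j=12: r + 11k = 4587.969428… → ⌈·⌉ = 4588
j=13: r + 12k = 4993.112285… → ⌈·⌉ = 4994
j=14: r + 13k = 5398.255142… → ⌈·⌉ = 5399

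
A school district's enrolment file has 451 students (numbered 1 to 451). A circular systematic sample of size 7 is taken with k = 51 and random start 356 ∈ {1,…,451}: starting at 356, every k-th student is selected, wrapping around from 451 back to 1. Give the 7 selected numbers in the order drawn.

Selection 1: 356
Selection 2: 356 + 51 = 407
Selection 3: 407 + 51 = 458 → 458 − 451 = 7
Selection 4: 7 + 51 = 58
Selection 5: 58 + 51 = 109
Selection 6: 109 + 51 = 160
Selection 7: 160 + 51 = 211

356, 407, 7, 58, 109, 160, 211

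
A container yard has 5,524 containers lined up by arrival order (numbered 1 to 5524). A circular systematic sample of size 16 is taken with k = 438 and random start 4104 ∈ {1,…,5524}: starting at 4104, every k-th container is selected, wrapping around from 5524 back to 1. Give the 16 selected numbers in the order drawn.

Selection 1: 4104
Selection 2: 4104 + 438 = 4542
Selection 3: 4542 + 438 = 4980
Selection 4: 4980 + 438 = 5418
Selection 5: 5418 + 438 = 5856 → 5856 − 5524 = 332
Selection 6: 332 + 438 = 770
Selection 7: 770 + 438 = 1208
Selection 8: 1208 + 438 = 1646
Selection 9: 1646 + 438 = 2084
Selection 10: 2084 + 438 = 2522
Selection 11: 2522 + 438 = 2960
Selection 12: 2960 + 438 = 3398
Selection 13: 3398 + 438 = 3836
Selection 14: 3836 + 438 = 4274
Selection 15: 4274 + 438 = 4712
Selection 16: 4712 + 438 = 5150

4104, 4542, 4980, 5418, 332, 770, 1208, 1646, 2084, 2522, 2960, 3398, 3836, 4274, 4712, 5150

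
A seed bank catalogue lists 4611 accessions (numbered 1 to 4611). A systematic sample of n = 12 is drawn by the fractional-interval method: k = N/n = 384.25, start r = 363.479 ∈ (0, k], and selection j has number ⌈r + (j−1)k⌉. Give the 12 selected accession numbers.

j=1: r + 0k = 363.479 → ⌈·⌉ = 364
j=2: r + 1k = 747.729 → ⌈·⌉ = 748
j=3: r + 2k = 1131.979 → ⌈·⌉ = 1132
j=4: r + 3k = 1516.229 → ⌈·⌉ = 1517
j=5: r + 4k = 1900.479 → ⌈·⌉ = 1901
j=6: r + 5k = 2284.729 → ⌈·⌉ = 2285
j=7: r + 6k = 2668.979 → ⌈·⌉ = 2669
j=8: r + 7k = 3053.229 → ⌈·⌉ = 3054
j=9: r + 8k = 3437.479 → ⌈·⌉ = 3438
j=10: r + 9k = 3821.729 → ⌈·⌉ = 3822
j=11: r + 10k = 4205.979 → ⌈·⌉ = 4206
j=12: r + 11k = 4590.229 → ⌈·⌉ = 4591

364, 748, 1132, 1517, 1901, 2285, 2669, 3054, 3438, 3822, 4206, 4591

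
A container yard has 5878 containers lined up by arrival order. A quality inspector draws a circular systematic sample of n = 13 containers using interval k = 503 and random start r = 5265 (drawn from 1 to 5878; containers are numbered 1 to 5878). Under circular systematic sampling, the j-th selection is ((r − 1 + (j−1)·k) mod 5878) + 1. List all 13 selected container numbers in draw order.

5265, 5768, 393, 896, 1399, 1902, 2405, 2908, 3411, 3914, 4417, 4920, 5423

Selection 1: 5265
Selection 2: 5265 + 503 = 5768
Selection 3: 5768 + 503 = 6271 → 6271 − 5878 = 393
Selection 4: 393 + 503 = 896
Selection 5: 896 + 503 = 1399
Selection 6: 1399 + 503 = 1902
Selection 7: 1902 + 503 = 2405
Selection 8: 2405 + 503 = 2908
Selection 9: 2908 + 503 = 3411
Selection 10: 3411 + 503 = 3914
Selection 11: 3914 + 503 = 4417
Selection 12: 4417 + 503 = 4920
Selection 13: 4920 + 503 = 5423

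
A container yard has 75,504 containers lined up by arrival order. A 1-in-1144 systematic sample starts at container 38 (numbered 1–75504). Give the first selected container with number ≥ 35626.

36646

k = 1144
Steps past start: ⌈(35626 − 38)/1144⌉ = ⌈35588/1144⌉ = 32
Selected container: 38 + 32×1144 = 36646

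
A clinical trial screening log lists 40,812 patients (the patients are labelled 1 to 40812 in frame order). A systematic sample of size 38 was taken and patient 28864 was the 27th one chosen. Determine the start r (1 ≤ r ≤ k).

k = 40812/38 = 1074
r = 28864 − (27−1)×1074 = 28864 − 27924 = 940

940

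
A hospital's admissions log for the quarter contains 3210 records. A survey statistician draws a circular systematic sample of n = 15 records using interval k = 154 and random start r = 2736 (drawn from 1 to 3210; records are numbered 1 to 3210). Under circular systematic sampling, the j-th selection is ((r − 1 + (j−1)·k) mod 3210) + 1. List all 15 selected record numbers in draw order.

Selection 1: 2736
Selection 2: 2736 + 154 = 2890
Selection 3: 2890 + 154 = 3044
Selection 4: 3044 + 154 = 3198
Selection 5: 3198 + 154 = 3352 → 3352 − 3210 = 142
Selection 6: 142 + 154 = 296
Selection 7: 296 + 154 = 450
Selection 8: 450 + 154 = 604
Selection 9: 604 + 154 = 758
Selection 10: 758 + 154 = 912
Selection 11: 912 + 154 = 1066
Selection 12: 1066 + 154 = 1220
Selection 13: 1220 + 154 = 1374
Selection 14: 1374 + 154 = 1528
Selection 15: 1528 + 154 = 1682

2736, 2890, 3044, 3198, 142, 296, 450, 604, 758, 912, 1066, 1220, 1374, 1528, 1682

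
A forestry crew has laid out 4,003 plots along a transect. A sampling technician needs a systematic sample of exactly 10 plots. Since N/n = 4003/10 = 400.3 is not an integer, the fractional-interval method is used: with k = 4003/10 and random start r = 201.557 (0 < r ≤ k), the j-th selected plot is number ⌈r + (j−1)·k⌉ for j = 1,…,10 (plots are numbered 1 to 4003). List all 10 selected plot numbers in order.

202, 602, 1003, 1403, 1803, 2204, 2604, 3004, 3404, 3805

j=1: r + 0k = 201.557 → ⌈·⌉ = 202
j=2: r + 1k = 601.857 → ⌈·⌉ = 602
j=3: r + 2k = 1002.157 → ⌈·⌉ = 1003
j=4: r + 3k = 1402.457 → ⌈·⌉ = 1403
j=5: r + 4k = 1802.757 → ⌈·⌉ = 1803
j=6: r + 5k = 2203.057 → ⌈·⌉ = 2204
j=7: r + 6k = 2603.357 → ⌈·⌉ = 2604
j=8: r + 7k = 3003.657 → ⌈·⌉ = 3004
j=9: r + 8k = 3403.957 → ⌈·⌉ = 3404
j=10: r + 9k = 3804.257 → ⌈·⌉ = 3805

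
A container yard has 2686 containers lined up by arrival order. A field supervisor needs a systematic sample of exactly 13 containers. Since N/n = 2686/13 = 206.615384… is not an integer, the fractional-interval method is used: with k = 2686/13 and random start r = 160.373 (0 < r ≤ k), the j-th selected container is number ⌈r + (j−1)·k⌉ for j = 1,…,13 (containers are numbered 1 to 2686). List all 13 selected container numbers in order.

j=1: r + 0k = 160.373 → ⌈·⌉ = 161
j=2: r + 1k = 366.988384… → ⌈·⌉ = 367
j=3: r + 2k = 573.603769… → ⌈·⌉ = 574
j=4: r + 3k = 780.219153… → ⌈·⌉ = 781
j=5: r + 4k = 986.834538… → ⌈·⌉ = 987
j=6: r + 5k = 1193.449923… → ⌈·⌉ = 1194
j=7: r + 6k = 1400.065307… → ⌈·⌉ = 1401
j=8: r + 7k = 1606.680692… → ⌈·⌉ = 1607
j=9: r + 8k = 1813.296076… → ⌈·⌉ = 1814
j=10: r + 9k = 2019.911461… → ⌈·⌉ = 2020
j=11: r + 10k = 2226.526846… → ⌈·⌉ = 2227
j=12: r + 11k = 2433.142230… → ⌈·⌉ = 2434
j=13: r + 12k = 2639.757615… → ⌈·⌉ = 2640

161, 367, 574, 781, 987, 1194, 1401, 1607, 1814, 2020, 2227, 2434, 2640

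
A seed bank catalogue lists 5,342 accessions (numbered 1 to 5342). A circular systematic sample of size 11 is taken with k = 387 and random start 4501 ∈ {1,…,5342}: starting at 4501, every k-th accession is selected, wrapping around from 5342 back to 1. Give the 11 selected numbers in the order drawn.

4501, 4888, 5275, 320, 707, 1094, 1481, 1868, 2255, 2642, 3029

Selection 1: 4501
Selection 2: 4501 + 387 = 4888
Selection 3: 4888 + 387 = 5275
Selection 4: 5275 + 387 = 5662 → 5662 − 5342 = 320
Selection 5: 320 + 387 = 707
Selection 6: 707 + 387 = 1094
Selection 7: 1094 + 387 = 1481
Selection 8: 1481 + 387 = 1868
Selection 9: 1868 + 387 = 2255
Selection 10: 2255 + 387 = 2642
Selection 11: 2642 + 387 = 3029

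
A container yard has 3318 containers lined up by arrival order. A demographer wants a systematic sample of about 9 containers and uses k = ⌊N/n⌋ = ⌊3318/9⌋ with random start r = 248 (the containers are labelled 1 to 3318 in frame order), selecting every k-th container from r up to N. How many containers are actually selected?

k = ⌊3318/9⌋ = 368
Achieved size = ⌊(3318 − 248)/368⌋ + 1 = ⌊3070/368⌋ + 1 = 8 + 1 = 9
(last selection: 248 + 8×368 = 3192 ≤ 3318; next would be 3560 > 3318)

9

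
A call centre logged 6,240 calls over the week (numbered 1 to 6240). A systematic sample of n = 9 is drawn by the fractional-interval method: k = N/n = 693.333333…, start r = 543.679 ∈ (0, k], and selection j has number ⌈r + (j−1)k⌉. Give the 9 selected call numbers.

j=1: r + 0k = 543.679 → ⌈·⌉ = 544
j=2: r + 1k = 1237.012333… → ⌈·⌉ = 1238
j=3: r + 2k = 1930.345666… → ⌈·⌉ = 1931
j=4: r + 3k = 2623.679 → ⌈·⌉ = 2624
j=5: r + 4k = 3317.012333… → ⌈·⌉ = 3318
j=6: r + 5k = 4010.345666… → ⌈·⌉ = 4011
j=7: r + 6k = 4703.679 → ⌈·⌉ = 4704
j=8: r + 7k = 5397.012333… → ⌈·⌉ = 5398
j=9: r + 8k = 6090.345666… → ⌈·⌉ = 6091

544, 1238, 1931, 2624, 3318, 4011, 4704, 5398, 6091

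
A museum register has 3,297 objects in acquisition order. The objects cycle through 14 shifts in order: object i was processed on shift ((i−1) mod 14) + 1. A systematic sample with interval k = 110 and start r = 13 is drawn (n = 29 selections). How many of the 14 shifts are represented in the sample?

Consecutive selections differ by k = 110, so their shift numbers differ by 110 mod 14 = 12.
gcd(110, 14) = 2, so the sample visits 14/2 = 7 distinct residues mod 14.
Start 13 is shift 13; the shifts hit are 1, 3, 5, 7, 9, 11, 13.

7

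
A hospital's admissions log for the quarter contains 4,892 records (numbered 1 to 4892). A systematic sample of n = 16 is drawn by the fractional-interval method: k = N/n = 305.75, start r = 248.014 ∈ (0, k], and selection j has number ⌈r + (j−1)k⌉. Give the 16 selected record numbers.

j=1: r + 0k = 248.014 → ⌈·⌉ = 249
j=2: r + 1k = 553.764 → ⌈·⌉ = 554
j=3: r + 2k = 859.514 → ⌈·⌉ = 860
j=4: r + 3k = 1165.264 → ⌈·⌉ = 1166
j=5: r + 4k = 1471.014 → ⌈·⌉ = 1472
j=6: r + 5k = 1776.764 → ⌈·⌉ = 1777
j=7: r + 6k = 2082.514 → ⌈·⌉ = 2083
j=8: r + 7k = 2388.264 → ⌈·⌉ = 2389
j=9: r + 8k = 2694.014 → ⌈·⌉ = 2695
j=10: r + 9k = 2999.764 → ⌈·⌉ = 3000
j=11: r + 10k = 3305.514 → ⌈·⌉ = 3306
j=12: r + 11k = 3611.264 → ⌈·⌉ = 3612
j=13: r + 12k = 3917.014 → ⌈·⌉ = 3918
j=14: r + 13k = 4222.764 → ⌈·⌉ = 4223
j=15: r + 14k = 4528.514 → ⌈·⌉ = 4529
j=16: r + 15k = 4834.264 → ⌈·⌉ = 4835

249, 554, 860, 1166, 1472, 1777, 2083, 2389, 2695, 3000, 3306, 3612, 3918, 4223, 4529, 4835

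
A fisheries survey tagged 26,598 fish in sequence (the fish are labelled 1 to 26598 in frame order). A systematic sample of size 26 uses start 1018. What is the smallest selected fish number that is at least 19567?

20455

k = 26598/26 = 1023
Steps past start: ⌈(19567 − 1018)/1023⌉ = ⌈18549/1023⌉ = 19
Selected fish: 1018 + 19×1023 = 20455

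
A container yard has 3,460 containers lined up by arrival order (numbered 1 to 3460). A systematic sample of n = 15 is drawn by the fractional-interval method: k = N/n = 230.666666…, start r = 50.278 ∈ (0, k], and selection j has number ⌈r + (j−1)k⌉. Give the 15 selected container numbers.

j=1: r + 0k = 50.278 → ⌈·⌉ = 51
j=2: r + 1k = 280.944666… → ⌈·⌉ = 281
j=3: r + 2k = 511.611333… → ⌈·⌉ = 512
j=4: r + 3k = 742.278 → ⌈·⌉ = 743
j=5: r + 4k = 972.944666… → ⌈·⌉ = 973
j=6: r + 5k = 1203.611333… → ⌈·⌉ = 1204
j=7: r + 6k = 1434.278 → ⌈·⌉ = 1435
j=8: r + 7k = 1664.944666… → ⌈·⌉ = 1665
j=9: r + 8k = 1895.611333… → ⌈·⌉ = 1896
j=10: r + 9k = 2126.278 → ⌈·⌉ = 2127
j=11: r + 10k = 2356.944666… → ⌈·⌉ = 2357
j=12: r + 11k = 2587.611333… → ⌈·⌉ = 2588
j=13: r + 12k = 2818.278 → ⌈·⌉ = 2819
j=14: r + 13k = 3048.944666… → ⌈·⌉ = 3049
j=15: r + 14k = 3279.611333… → ⌈·⌉ = 3280

51, 281, 512, 743, 973, 1204, 1435, 1665, 1896, 2127, 2357, 2588, 2819, 3049, 3280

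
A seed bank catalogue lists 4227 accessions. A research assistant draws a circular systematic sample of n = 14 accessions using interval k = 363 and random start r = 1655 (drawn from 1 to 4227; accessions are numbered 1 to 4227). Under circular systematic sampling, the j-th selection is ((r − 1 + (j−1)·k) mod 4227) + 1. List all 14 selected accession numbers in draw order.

1655, 2018, 2381, 2744, 3107, 3470, 3833, 4196, 332, 695, 1058, 1421, 1784, 2147

Selection 1: 1655
Selection 2: 1655 + 363 = 2018
Selection 3: 2018 + 363 = 2381
Selection 4: 2381 + 363 = 2744
Selection 5: 2744 + 363 = 3107
Selection 6: 3107 + 363 = 3470
Selection 7: 3470 + 363 = 3833
Selection 8: 3833 + 363 = 4196
Selection 9: 4196 + 363 = 4559 → 4559 − 4227 = 332
Selection 10: 332 + 363 = 695
Selection 11: 695 + 363 = 1058
Selection 12: 1058 + 363 = 1421
Selection 13: 1421 + 363 = 1784
Selection 14: 1784 + 363 = 2147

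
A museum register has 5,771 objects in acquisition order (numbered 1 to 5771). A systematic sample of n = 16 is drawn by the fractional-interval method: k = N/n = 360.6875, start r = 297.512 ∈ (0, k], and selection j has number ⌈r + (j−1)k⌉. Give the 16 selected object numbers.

298, 659, 1019, 1380, 1741, 2101, 2462, 2823, 3184, 3544, 3905, 4266, 4626, 4987, 5348, 5708

j=1: r + 0k = 297.512 → ⌈·⌉ = 298
j=2: r + 1k = 658.1995 → ⌈·⌉ = 659
j=3: r + 2k = 1018.887 → ⌈·⌉ = 1019
j=4: r + 3k = 1379.5745 → ⌈·⌉ = 1380
j=5: r + 4k = 1740.262 → ⌈·⌉ = 1741
j=6: r + 5k = 2100.9495 → ⌈·⌉ = 2101
j=7: r + 6k = 2461.637 → ⌈·⌉ = 2462
j=8: r + 7k = 2822.3245 → ⌈·⌉ = 2823
j=9: r + 8k = 3183.012 → ⌈·⌉ = 3184
j=10: r + 9k = 3543.6995 → ⌈·⌉ = 3544
j=11: r + 10k = 3904.387 → ⌈·⌉ = 3905
j=12: r + 11k = 4265.0745 → ⌈·⌉ = 4266
j=13: r + 12k = 4625.762 → ⌈·⌉ = 4626
j=14: r + 13k = 4986.4495 → ⌈·⌉ = 4987
j=15: r + 14k = 5347.137 → ⌈·⌉ = 5348
j=16: r + 15k = 5707.8245 → ⌈·⌉ = 5708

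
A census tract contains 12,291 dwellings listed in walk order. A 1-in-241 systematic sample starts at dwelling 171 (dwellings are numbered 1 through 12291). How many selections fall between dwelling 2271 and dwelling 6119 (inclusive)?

k = 241
First selection ≥ 2271: 171 + ⌈(2271−171)/241⌉·241 = 171 + 9×241 = 2340
Last selection ≤ 6119: 171 + ⌊(6119−171)/241⌋·241 = 171 + 24×241 = 5955
Count = 24 − 9 + 1 = 16

16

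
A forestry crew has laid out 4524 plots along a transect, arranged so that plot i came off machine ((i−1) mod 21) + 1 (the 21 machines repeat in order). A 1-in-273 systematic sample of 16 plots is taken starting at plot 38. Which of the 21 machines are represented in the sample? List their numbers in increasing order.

Consecutive selections differ by k = 273, so their machine numbers differ by 273 mod 21 = 0.
gcd(273, 21) = 21, so the sample visits 21/21 = 1 distinct residues mod 21.
Start 38 is machine 17; the machines hit are 17.

17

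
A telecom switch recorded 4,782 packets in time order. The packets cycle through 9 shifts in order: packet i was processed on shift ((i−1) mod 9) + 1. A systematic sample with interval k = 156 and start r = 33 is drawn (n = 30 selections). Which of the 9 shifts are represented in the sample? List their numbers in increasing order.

Consecutive selections differ by k = 156, so their shift numbers differ by 156 mod 9 = 3.
gcd(156, 9) = 3, so the sample visits 9/3 = 3 distinct residues mod 9.
Start 33 is shift 6; the shifts hit are 3, 6, 9.

3, 6, 9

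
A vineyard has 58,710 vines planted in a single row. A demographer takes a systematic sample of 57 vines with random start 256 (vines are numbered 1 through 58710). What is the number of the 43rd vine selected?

43516

k = 58710/57 = 1030
43rd selection = r + (43−1)·k = 256 + 42×1030 = 256 + 43260 = 43516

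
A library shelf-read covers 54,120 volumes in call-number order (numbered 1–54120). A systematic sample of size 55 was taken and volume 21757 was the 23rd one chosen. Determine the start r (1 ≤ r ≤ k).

k = 54120/55 = 984
r = 21757 − (23−1)×984 = 21757 − 21648 = 109

109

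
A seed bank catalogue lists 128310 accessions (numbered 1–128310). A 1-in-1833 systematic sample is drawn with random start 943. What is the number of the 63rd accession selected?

k = 1833
63rd selection = r + (63−1)·k = 943 + 62×1833 = 943 + 113646 = 114589

114589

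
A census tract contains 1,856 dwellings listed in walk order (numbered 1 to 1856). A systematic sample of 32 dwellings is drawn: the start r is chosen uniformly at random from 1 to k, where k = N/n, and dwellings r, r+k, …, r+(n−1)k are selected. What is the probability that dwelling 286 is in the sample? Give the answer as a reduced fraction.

k = 1856/32 = 58.
Dwelling 286 is selected iff r ≡ 286 (mod 58); exactly one such r in {1,…,58}.
Inclusion probability = 1/58.

1/58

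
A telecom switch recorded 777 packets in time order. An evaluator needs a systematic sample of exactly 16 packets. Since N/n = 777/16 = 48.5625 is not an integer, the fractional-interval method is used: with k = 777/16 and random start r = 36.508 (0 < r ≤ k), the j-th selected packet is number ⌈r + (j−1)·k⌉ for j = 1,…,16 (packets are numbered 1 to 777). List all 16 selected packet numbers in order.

37, 86, 134, 183, 231, 280, 328, 377, 426, 474, 523, 571, 620, 668, 717, 765

j=1: r + 0k = 36.508 → ⌈·⌉ = 37
j=2: r + 1k = 85.0705 → ⌈·⌉ = 86
j=3: r + 2k = 133.633 → ⌈·⌉ = 134
j=4: r + 3k = 182.1955 → ⌈·⌉ = 183
j=5: r + 4k = 230.758 → ⌈·⌉ = 231
j=6: r + 5k = 279.3205 → ⌈·⌉ = 280
j=7: r + 6k = 327.883 → ⌈·⌉ = 328
j=8: r + 7k = 376.4455 → ⌈·⌉ = 377
j=9: r + 8k = 425.008 → ⌈·⌉ = 426
j=10: r + 9k = 473.5705 → ⌈·⌉ = 474
j=11: r + 10k = 522.133 → ⌈·⌉ = 523
j=12: r + 11k = 570.6955 → ⌈·⌉ = 571
j=13: r + 12k = 619.258 → ⌈·⌉ = 620
j=14: r + 13k = 667.8205 → ⌈·⌉ = 668
j=15: r + 14k = 716.383 → ⌈·⌉ = 717
j=16: r + 15k = 764.9455 → ⌈·⌉ = 765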